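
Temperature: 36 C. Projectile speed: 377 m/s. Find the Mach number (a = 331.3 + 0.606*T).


a = 331.3 + 0.606*(36) = 353.116 m/s
M = v/a = 377/353.116 = 1.068

1.068


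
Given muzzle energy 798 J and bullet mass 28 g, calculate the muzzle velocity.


v = sqrt(2*E/m) = sqrt(2*798/0.028) = 238.7 m/s

238.7 m/s


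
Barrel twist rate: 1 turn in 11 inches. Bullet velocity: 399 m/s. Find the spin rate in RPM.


twist_m = 11*0.0254 = 0.2794 m
spin = v/twist = 399/0.2794 = 1428.06 rev/s
RPM = spin*60 = 1428.06*60 ≈ 85684 RPM

85684 RPM


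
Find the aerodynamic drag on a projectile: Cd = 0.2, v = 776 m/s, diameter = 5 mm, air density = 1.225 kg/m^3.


A = pi*(d/2)^2 = pi*(5/2000)^2 = 1.96350e-05 m^2
Fd = 0.5*Cd*rho*A*v^2 = 0.5*0.2*1.225*1.96350e-05*776^2 = 1.448 N

1.448 N


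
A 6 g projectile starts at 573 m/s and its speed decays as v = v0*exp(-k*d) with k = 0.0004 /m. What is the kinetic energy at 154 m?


v = v0*exp(-k*d) = 573*exp(-0.0004*154) = 538.768 m/s
E = 0.5*m*v^2 = 0.5*0.006*538.768^2 = 870.8 J

870.8 J


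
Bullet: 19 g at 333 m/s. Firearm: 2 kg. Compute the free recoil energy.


v_r = m_p*v_p/m_gun = 0.019*333/2 = 3.1635 m/s, E_r = 0.5*m_gun*v_r^2 = 0.5*2*3.1635^2 = 10.01 J

10.01 J


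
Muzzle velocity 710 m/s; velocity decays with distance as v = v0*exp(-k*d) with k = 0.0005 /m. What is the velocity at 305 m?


v = v0*exp(-k*d) = 710*exp(-0.0005*305) = 609.6 m/s

609.6 m/s


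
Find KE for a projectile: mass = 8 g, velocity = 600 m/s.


E = 0.5*m*v^2 = 0.5*0.008*600^2 = 1440 J

1440 J


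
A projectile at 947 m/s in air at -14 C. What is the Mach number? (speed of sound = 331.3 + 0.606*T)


a = 331.3 + 0.606*(-14) = 322.816 m/s
M = v/a = 947/322.816 = 2.934

2.934


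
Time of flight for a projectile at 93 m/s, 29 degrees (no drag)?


T = 2*v0*sin(theta)/g = 2*93*sin(29°)/9.81 = 9.192 s

9.192 s


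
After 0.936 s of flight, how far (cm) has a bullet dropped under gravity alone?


drop = 0.5*g*t^2 = 0.5*9.81*0.936^2 = 4.29725 m ≈ 429.7 cm

429.7 cm


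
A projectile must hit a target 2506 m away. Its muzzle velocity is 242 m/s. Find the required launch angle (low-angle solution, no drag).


sin(2*theta) = R*g/v0^2 = 2506*9.81/242^2 = 0.419778, theta = arcsin(0.419778)/2 = 12.41°

12.41 degrees


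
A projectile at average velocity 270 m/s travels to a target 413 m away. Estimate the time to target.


t = d/v = 413/270 = 1.53 s

1.53 s


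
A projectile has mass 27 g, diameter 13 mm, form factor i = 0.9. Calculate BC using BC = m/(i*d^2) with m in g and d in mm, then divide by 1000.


BC = m/(i*d^2*1000) = 27/(0.9 * 13^2 * 1000) = 0.0001775

0.0001775


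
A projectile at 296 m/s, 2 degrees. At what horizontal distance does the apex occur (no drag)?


R = v0^2*sin(2*theta)/g = 296^2*sin(2*2°)/9.81 = 623.016 m
apex_dist = R/2 = 623.016/2 = 311.5 m

311.5 m


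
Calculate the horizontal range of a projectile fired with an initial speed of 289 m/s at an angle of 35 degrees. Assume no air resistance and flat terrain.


R = v0^2 * sin(2*theta) / g = 289^2 * sin(2*35°) / 9.81 = 8000 m

8000 m


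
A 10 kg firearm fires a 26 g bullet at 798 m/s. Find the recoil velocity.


v_recoil = m_p * v_p / m_gun = 0.026 * 798 / 10 = 2.075 m/s

2.075 m/s


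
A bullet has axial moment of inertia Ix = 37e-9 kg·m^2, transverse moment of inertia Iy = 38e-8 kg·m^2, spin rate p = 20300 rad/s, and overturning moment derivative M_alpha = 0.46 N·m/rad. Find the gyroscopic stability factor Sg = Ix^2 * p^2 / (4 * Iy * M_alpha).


Sg = Ix^2 * p^2 / (4 * Iy * M_alpha) = (37e-9)^2 * 20300^2 / (4 * 38e-8 * 0.46) = 0.8069

0.8069


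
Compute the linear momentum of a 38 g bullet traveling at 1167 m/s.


p = m*v = 0.038*1167 = 44.35 kg·m/s

44.35 kg·m/s


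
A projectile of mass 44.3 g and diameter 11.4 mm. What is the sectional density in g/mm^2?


SD = m/d^2 = 44.3/11.4^2 = 0.3409 g/mm^2

0.3409 g/mm^2


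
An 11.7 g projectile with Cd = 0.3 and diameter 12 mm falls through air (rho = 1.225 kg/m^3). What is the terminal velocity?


A = pi*(d/2)^2 = pi*(12/2000)^2 = 1.13097e-04 m^2
vt = sqrt(2mg/(Cd*rho*A)) = sqrt(2*0.0117*9.81/(0.3 * 1.225 * 1.13097e-04)) = 74.32 m/s

74.32 m/s


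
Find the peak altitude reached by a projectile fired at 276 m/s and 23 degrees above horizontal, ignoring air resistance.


H = (v0*sin(theta))^2 / (2g) = (276*sin(23°))^2 / (2*9.81) = 592.8 m

592.8 m


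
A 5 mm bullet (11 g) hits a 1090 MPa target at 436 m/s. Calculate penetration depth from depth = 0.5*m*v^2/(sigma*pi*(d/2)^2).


A = pi*(d/2)^2 = pi*(5/2)^2 = 19.635 mm^2
E = 0.5*m*v^2 = 0.5*0.011*436^2 = 1045.53 J
depth = E/(sigma*A) = 1045.53 J / (1090 MPa * 19.635 mm^2) = 1045.53/(1090 * 19.635) m = 0.0488517 m ≈ 48.85 mm

48.85 mm


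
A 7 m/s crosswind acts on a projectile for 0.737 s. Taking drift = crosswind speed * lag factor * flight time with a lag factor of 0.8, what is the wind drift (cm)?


drift = v_wind * lag * t = 7 * 0.8 * 0.737 = 4.1272 m ≈ 412.7 cm

412.7 cm


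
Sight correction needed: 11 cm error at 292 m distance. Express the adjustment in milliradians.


1 mrad subtends 1 cm per 10 m of range, so adj = error_cm / (dist_m / 10) = 11 / (292/10) = 0.3767 mrad

0.3767 mrad


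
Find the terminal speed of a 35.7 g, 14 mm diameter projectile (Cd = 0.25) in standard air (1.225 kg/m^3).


A = pi*(d/2)^2 = pi*(14/2000)^2 = 1.53938e-04 m^2
vt = sqrt(2mg/(Cd*rho*A)) = sqrt(2*0.0357*9.81/(0.25 * 1.225 * 1.53938e-04)) = 121.9 m/s

121.9 m/s


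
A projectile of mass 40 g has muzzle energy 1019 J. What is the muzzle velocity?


v = sqrt(2*E/m) = sqrt(2*1019/0.04) = 225.7 m/s

225.7 m/s


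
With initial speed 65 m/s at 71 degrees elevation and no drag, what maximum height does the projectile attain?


H = (v0*sin(theta))^2 / (2g) = (65*sin(71°))^2 / (2*9.81) = 192.5 m

192.5 m


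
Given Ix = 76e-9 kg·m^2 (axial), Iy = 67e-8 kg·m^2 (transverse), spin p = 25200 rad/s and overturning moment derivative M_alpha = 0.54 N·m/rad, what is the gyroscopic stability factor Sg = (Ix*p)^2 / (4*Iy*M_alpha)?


Sg = Ix^2 * p^2 / (4 * Iy * M_alpha) = (76e-9)^2 * 25200^2 / (4 * 67e-8 * 0.54) = 2.535

2.535


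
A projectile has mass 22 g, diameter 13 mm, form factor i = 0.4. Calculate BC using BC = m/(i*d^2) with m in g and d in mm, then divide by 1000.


BC = m/(i*d^2*1000) = 22/(0.4 * 13^2 * 1000) = 0.0003254

0.0003254


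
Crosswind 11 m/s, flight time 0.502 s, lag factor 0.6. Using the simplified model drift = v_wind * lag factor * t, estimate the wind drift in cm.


drift = v_wind * lag * t = 11 * 0.6 * 0.502 = 3.3132 m ≈ 331.3 cm

331.3 cm


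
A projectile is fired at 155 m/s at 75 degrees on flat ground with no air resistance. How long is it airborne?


T = 2*v0*sin(theta)/g = 2*155*sin(75°)/9.81 = 30.52 s

30.52 s


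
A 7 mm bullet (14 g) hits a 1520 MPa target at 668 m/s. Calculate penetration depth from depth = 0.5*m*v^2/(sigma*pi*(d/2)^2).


A = pi*(d/2)^2 = pi*(7/2)^2 = 38.4845 mm^2
E = 0.5*m*v^2 = 0.5*0.014*668^2 = 3123.57 J
depth = E/(sigma*A) = 3123.57 J / (1520 MPa * 38.4845 mm^2) = 3123.57/(1520 * 38.4845) m = 0.0533976 m ≈ 53.4 mm

53.4 mm


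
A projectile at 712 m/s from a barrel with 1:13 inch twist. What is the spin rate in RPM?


twist_m = 13*0.0254 = 0.3302 m
spin = v/twist = 712/0.3302 = 2156.269 rev/s
RPM = spin*60 = 2156.269*60 ≈ 129376 RPM

129376 RPM


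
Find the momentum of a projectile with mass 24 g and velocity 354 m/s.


p = m*v = 0.024*354 = 8.496 kg·m/s

8.496 kg·m/s


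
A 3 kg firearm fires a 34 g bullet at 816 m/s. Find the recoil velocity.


v_recoil = m_p * v_p / m_gun = 0.034 * 816 / 3 = 9.248 m/s

9.248 m/s


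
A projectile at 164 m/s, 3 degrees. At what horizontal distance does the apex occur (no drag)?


R = v0^2*sin(2*theta)/g = 164^2*sin(2*3°)/9.81 = 286.585 m
apex_dist = R/2 = 286.585/2 = 143.3 m

143.3 m


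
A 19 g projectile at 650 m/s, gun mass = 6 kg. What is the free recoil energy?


v_r = m_p*v_p/m_gun = 0.019*650/6 = 2.05833 m/s, E_r = 0.5*m_gun*v_r^2 = 0.5*6*2.05833^2 = 12.71 J

12.71 J


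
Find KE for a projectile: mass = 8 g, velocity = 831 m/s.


E = 0.5*m*v^2 = 0.5*0.008*831^2 = 2762 J

2762 J


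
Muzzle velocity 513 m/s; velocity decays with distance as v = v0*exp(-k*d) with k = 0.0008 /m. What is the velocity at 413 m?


v = v0*exp(-k*d) = 513*exp(-0.0008*413) = 368.7 m/s

368.7 m/s


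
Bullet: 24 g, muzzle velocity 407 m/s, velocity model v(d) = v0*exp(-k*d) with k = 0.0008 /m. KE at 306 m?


v = v0*exp(-k*d) = 407*exp(-0.0008*306) = 318.624 m/s
E = 0.5*m*v^2 = 0.5*0.024*318.624^2 = 1218 J

1218 J


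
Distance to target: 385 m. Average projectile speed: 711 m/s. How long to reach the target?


t = d/v = 385/711 = 0.5415 s

0.5415 s


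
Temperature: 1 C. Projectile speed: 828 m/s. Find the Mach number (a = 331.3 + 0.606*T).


a = 331.3 + 0.606*(1) = 331.906 m/s
M = v/a = 828/331.906 = 2.495

2.495


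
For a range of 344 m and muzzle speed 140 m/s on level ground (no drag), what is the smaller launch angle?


sin(2*theta) = R*g/v0^2 = 344*9.81/140^2 = 0.172176, theta = arcsin(0.172176)/2 = 4.957°

4.957 degrees


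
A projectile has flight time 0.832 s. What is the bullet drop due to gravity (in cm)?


drop = 0.5*g*t^2 = 0.5*9.81*0.832^2 = 3.39536 m ≈ 339.5 cm

339.5 cm


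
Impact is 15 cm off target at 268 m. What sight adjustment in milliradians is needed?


1 mrad subtends 1 cm per 10 m of range, so adj = error_cm / (dist_m / 10) = 15 / (268/10) = 0.5597 mrad

0.5597 mrad


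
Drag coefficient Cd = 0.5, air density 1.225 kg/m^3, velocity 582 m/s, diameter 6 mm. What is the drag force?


A = pi*(d/2)^2 = pi*(6/2000)^2 = 2.82743e-05 m^2
Fd = 0.5*Cd*rho*A*v^2 = 0.5*0.5*1.225*2.82743e-05*582^2 = 2.933 N

2.933 N


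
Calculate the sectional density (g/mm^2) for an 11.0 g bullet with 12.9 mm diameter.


SD = m/d^2 = 11.0/12.9^2 = 0.0661 g/mm^2

0.0661 g/mm^2


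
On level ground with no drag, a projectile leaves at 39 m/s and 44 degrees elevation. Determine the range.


R = v0^2 * sin(2*theta) / g = 39^2 * sin(2*44°) / 9.81 = 155 m

155 m


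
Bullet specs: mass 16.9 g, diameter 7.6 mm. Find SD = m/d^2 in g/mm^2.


SD = m/d^2 = 16.9/7.6^2 = 0.2926 g/mm^2

0.2926 g/mm^2


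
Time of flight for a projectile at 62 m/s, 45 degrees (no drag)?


T = 2*v0*sin(theta)/g = 2*62*sin(45°)/9.81 = 8.938 s

8.938 s


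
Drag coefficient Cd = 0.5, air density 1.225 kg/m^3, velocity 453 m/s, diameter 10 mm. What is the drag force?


A = pi*(d/2)^2 = pi*(10/2000)^2 = 7.85398e-05 m^2
Fd = 0.5*Cd*rho*A*v^2 = 0.5*0.5*1.225*7.85398e-05*453^2 = 4.936 N

4.936 N


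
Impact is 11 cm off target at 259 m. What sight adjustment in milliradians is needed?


1 mrad subtends 1 cm per 10 m of range, so adj = error_cm / (dist_m / 10) = 11 / (259/10) = 0.4247 mrad

0.4247 mrad


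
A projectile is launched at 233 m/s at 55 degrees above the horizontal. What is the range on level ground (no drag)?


R = v0^2 * sin(2*theta) / g = 233^2 * sin(2*55°) / 9.81 = 5200 m

5200 m


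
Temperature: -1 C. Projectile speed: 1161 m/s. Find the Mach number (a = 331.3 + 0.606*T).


a = 331.3 + 0.606*(-1) = 330.694 m/s
M = v/a = 1161/330.694 = 3.511

3.511


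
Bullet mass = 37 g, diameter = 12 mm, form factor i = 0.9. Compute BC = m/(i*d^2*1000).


BC = m/(i*d^2*1000) = 37/(0.9 * 12^2 * 1000) = 0.0002855

0.0002855


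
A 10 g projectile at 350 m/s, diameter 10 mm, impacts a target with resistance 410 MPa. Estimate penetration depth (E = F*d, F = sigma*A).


A = pi*(d/2)^2 = pi*(10/2)^2 = 78.5398 mm^2
E = 0.5*m*v^2 = 0.5*0.01*350^2 = 612.5 J
depth = E/(sigma*A) = 612.5 J / (410 MPa * 78.5398 mm^2) = 612.5/(410 * 78.5398) m = 0.019021 m ≈ 19.02 mm

19.02 mm


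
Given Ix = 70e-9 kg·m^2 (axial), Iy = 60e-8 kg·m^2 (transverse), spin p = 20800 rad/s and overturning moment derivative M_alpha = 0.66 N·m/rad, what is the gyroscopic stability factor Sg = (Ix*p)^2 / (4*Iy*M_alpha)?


Sg = Ix^2 * p^2 / (4 * Iy * M_alpha) = (70e-9)^2 * 20800^2 / (4 * 60e-8 * 0.66) = 1.338

1.338


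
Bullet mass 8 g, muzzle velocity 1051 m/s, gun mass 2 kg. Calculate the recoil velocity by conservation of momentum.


v_recoil = m_p * v_p / m_gun = 0.008 * 1051 / 2 = 4.204 m/s

4.204 m/s


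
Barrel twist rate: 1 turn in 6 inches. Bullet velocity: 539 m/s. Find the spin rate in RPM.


twist_m = 6*0.0254 = 0.1524 m
spin = v/twist = 539/0.1524 = 3536.745 rev/s
RPM = spin*60 = 3536.745*60 ≈ 212205 RPM

212205 RPM


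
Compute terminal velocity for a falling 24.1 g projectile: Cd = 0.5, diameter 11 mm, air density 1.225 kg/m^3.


A = pi*(d/2)^2 = pi*(11/2000)^2 = 9.50332e-05 m^2
vt = sqrt(2mg/(Cd*rho*A)) = sqrt(2*0.0241*9.81/(0.5 * 1.225 * 9.50332e-05)) = 90.13 m/s

90.13 m/s


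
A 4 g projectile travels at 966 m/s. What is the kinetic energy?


E = 0.5*m*v^2 = 0.5*0.004*966^2 = 1866 J

1866 J


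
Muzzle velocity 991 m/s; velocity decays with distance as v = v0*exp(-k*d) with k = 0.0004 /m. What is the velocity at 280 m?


v = v0*exp(-k*d) = 991*exp(-0.0004*280) = 886 m/s

886 m/s


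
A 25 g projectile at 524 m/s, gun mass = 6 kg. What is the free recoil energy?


v_r = m_p*v_p/m_gun = 0.025*524/6 = 2.18333 m/s, E_r = 0.5*m_gun*v_r^2 = 0.5*6*2.18333^2 = 14.3 J

14.3 J


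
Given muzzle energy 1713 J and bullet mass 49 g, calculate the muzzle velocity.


v = sqrt(2*E/m) = sqrt(2*1713/0.049) = 264.4 m/s

264.4 m/s


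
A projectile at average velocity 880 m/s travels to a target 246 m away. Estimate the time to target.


t = d/v = 246/880 = 0.2795 s

0.2795 s


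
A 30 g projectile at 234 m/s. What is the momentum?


p = m*v = 0.03*234 = 7.02 kg·m/s

7.02 kg·m/s


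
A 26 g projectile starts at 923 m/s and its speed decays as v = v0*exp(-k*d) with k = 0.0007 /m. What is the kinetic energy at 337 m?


v = v0*exp(-k*d) = 923*exp(-0.0007*337) = 729.04 m/s
E = 0.5*m*v^2 = 0.5*0.026*729.04^2 = 6909 J

6909 J


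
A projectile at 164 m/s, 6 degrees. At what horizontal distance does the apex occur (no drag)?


R = v0^2*sin(2*theta)/g = 164^2*sin(2*6°)/9.81 = 570.03 m
apex_dist = R/2 = 570.03/2 = 285 m

285 m


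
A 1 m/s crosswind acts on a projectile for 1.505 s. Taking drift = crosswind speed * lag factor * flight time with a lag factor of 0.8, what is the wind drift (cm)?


drift = v_wind * lag * t = 1 * 0.8 * 1.505 = 1.204 m ≈ 120.4 cm

120.4 cm


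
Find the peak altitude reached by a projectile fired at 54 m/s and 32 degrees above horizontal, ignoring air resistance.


H = (v0*sin(theta))^2 / (2g) = (54*sin(32°))^2 / (2*9.81) = 41.74 m

41.74 m


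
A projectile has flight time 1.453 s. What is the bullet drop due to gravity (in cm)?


drop = 0.5*g*t^2 = 0.5*9.81*1.453^2 = 10.3555 m ≈ 1036 cm

1036 cm


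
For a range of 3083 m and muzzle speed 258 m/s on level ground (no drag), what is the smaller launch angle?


sin(2*theta) = R*g/v0^2 = 3083*9.81/258^2 = 0.454363, theta = arcsin(0.454363)/2 = 13.51°

13.51 degrees


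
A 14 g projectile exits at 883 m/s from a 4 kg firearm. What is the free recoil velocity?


v_recoil = m_p * v_p / m_gun = 0.014 * 883 / 4 = 3.091 m/s

3.091 m/s


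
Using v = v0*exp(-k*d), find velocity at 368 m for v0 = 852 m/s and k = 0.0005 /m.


v = v0*exp(-k*d) = 852*exp(-0.0005*368) = 708.8 m/s

708.8 m/s


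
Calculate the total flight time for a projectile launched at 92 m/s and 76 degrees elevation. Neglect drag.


T = 2*v0*sin(theta)/g = 2*92*sin(76°)/9.81 = 18.2 s

18.2 s


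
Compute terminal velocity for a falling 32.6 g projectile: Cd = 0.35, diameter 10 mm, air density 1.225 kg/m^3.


A = pi*(d/2)^2 = pi*(10/2000)^2 = 7.85398e-05 m^2
vt = sqrt(2mg/(Cd*rho*A)) = sqrt(2*0.0326*9.81/(0.35 * 1.225 * 7.85398e-05)) = 137.8 m/s

137.8 m/s


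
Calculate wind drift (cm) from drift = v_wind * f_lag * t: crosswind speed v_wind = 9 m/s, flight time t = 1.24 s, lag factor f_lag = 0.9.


drift = v_wind * lag * t = 9 * 0.9 * 1.24 = 10.044 m ≈ 1004 cm

1004 cm


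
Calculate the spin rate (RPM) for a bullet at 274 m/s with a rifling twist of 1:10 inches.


twist_m = 10*0.0254 = 0.254 m
spin = v/twist = 274/0.254 = 1078.74 rev/s
RPM = spin*60 = 1078.74*60 ≈ 64724 RPM

64724 RPM


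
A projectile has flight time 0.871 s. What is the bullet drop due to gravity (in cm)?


drop = 0.5*g*t^2 = 0.5*9.81*0.871^2 = 3.72113 m ≈ 372.1 cm

372.1 cm


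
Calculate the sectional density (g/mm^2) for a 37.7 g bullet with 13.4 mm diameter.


SD = m/d^2 = 37.7/13.4^2 = 0.21 g/mm^2

0.21 g/mm^2


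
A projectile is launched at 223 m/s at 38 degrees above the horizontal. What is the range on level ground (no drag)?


R = v0^2 * sin(2*theta) / g = 223^2 * sin(2*38°) / 9.81 = 4919 m

4919 m


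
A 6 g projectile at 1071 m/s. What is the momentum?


p = m*v = 0.006*1071 = 6.426 kg·m/s

6.426 kg·m/s


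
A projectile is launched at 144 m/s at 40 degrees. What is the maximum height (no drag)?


H = (v0*sin(theta))^2 / (2g) = (144*sin(40°))^2 / (2*9.81) = 436.7 m

436.7 m


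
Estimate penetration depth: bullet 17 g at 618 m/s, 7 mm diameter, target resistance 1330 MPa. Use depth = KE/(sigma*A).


A = pi*(d/2)^2 = pi*(7/2)^2 = 38.4845 mm^2
E = 0.5*m*v^2 = 0.5*0.017*618^2 = 3246.35 J
depth = E/(sigma*A) = 3246.35 J / (1330 MPa * 38.4845 mm^2) = 3246.35/(1330 * 38.4845) m = 0.0634247 m ≈ 63.42 mm

63.42 mm


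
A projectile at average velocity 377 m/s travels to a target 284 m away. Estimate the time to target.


t = d/v = 284/377 = 0.7533 s

0.7533 s


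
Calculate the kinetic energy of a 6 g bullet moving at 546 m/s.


E = 0.5*m*v^2 = 0.5*0.006*546^2 = 894.3 J

894.3 J


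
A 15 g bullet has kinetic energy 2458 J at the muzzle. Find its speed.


v = sqrt(2*E/m) = sqrt(2*2458/0.015) = 572.5 m/s

572.5 m/s


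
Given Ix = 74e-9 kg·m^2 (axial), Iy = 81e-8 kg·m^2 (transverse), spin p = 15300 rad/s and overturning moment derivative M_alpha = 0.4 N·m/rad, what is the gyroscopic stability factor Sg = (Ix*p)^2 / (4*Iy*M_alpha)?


Sg = Ix^2 * p^2 / (4 * Iy * M_alpha) = (74e-9)^2 * 15300^2 / (4 * 81e-8 * 0.4) = 0.9891

0.9891


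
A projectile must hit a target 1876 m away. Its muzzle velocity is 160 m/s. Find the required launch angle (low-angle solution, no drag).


sin(2*theta) = R*g/v0^2 = 1876*9.81/160^2 = 0.718889, theta = arcsin(0.718889)/2 = 22.98°

22.98 degrees


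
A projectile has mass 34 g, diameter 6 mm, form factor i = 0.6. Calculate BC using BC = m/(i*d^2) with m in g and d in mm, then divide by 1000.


BC = m/(i*d^2*1000) = 34/(0.6 * 6^2 * 1000) = 0.001574

0.001574


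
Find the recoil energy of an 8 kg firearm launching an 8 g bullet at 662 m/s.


v_r = m_p*v_p/m_gun = 0.008*662/8 = 0.662 m/s, E_r = 0.5*m_gun*v_r^2 = 0.5*8*0.662^2 = 1.753 J

1.753 J


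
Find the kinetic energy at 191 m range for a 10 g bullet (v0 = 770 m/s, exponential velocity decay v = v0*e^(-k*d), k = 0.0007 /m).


v = v0*exp(-k*d) = 770*exp(-0.0007*191) = 673.636 m/s
E = 0.5*m*v^2 = 0.5*0.01*673.636^2 = 2269 J

2269 J


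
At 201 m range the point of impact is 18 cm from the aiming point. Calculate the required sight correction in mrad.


1 mrad subtends 1 cm per 10 m of range, so adj = error_cm / (dist_m / 10) = 18 / (201/10) = 0.8955 mrad

0.8955 mrad


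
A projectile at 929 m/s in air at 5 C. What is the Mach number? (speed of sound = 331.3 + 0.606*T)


a = 331.3 + 0.606*(5) = 334.33 m/s
M = v/a = 929/334.33 = 2.779

2.779


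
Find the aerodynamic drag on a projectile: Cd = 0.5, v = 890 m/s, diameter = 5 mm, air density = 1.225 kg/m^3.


A = pi*(d/2)^2 = pi*(5/2000)^2 = 1.96350e-05 m^2
Fd = 0.5*Cd*rho*A*v^2 = 0.5*0.5*1.225*1.96350e-05*890^2 = 4.763 N

4.763 N


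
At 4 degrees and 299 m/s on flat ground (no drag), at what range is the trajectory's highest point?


R = v0^2*sin(2*theta)/g = 299^2*sin(2*4°)/9.81 = 1268.32 m
apex_dist = R/2 = 1268.32/2 = 634.2 m

634.2 m


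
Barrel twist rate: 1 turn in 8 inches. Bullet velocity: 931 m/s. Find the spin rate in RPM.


twist_m = 8*0.0254 = 0.2032 m
spin = v/twist = 931/0.2032 = 4581.693 rev/s
RPM = spin*60 = 4581.693*60 ≈ 274902 RPM

274902 RPM


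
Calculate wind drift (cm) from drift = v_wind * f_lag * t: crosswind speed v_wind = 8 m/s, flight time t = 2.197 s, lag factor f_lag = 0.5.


drift = v_wind * lag * t = 8 * 0.5 * 2.197 = 8.788 m ≈ 878.8 cm

878.8 cm


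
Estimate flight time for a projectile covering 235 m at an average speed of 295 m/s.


t = d/v = 235/295 = 0.7966 s

0.7966 s


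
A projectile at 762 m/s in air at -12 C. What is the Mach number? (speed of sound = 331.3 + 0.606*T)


a = 331.3 + 0.606*(-12) = 324.028 m/s
M = v/a = 762/324.028 = 2.352

2.352


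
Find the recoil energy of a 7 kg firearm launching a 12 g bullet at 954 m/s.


v_r = m_p*v_p/m_gun = 0.012*954/7 = 1.63543 m/s, E_r = 0.5*m_gun*v_r^2 = 0.5*7*1.63543^2 = 9.361 J

9.361 J


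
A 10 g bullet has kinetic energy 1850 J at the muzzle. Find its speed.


v = sqrt(2*E/m) = sqrt(2*1850/0.01) = 608.3 m/s

608.3 m/s


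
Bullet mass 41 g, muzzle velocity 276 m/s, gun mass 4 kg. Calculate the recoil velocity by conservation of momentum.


v_recoil = m_p * v_p / m_gun = 0.041 * 276 / 4 = 2.829 m/s

2.829 m/s


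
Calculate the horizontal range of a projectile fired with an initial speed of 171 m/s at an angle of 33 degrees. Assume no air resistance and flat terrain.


R = v0^2 * sin(2*theta) / g = 171^2 * sin(2*33°) / 9.81 = 2723 m

2723 m


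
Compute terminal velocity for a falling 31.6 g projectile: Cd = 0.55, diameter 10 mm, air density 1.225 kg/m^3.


A = pi*(d/2)^2 = pi*(10/2000)^2 = 7.85398e-05 m^2
vt = sqrt(2mg/(Cd*rho*A)) = sqrt(2*0.0316*9.81/(0.55 * 1.225 * 7.85398e-05)) = 108.2 m/s

108.2 m/s


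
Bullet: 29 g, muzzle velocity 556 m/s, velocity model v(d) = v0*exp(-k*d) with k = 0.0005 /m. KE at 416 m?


v = v0*exp(-k*d) = 556*exp(-0.0005*416) = 451.587 m/s
E = 0.5*m*v^2 = 0.5*0.029*451.587^2 = 2957 J

2957 J


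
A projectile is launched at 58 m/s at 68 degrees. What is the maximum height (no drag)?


H = (v0*sin(theta))^2 / (2g) = (58*sin(68°))^2 / (2*9.81) = 147.4 m

147.4 m


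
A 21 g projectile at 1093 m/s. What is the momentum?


p = m*v = 0.021*1093 = 22.95 kg·m/s

22.95 kg·m/s


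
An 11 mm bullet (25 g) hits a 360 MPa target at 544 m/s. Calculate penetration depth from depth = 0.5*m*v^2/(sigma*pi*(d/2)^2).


A = pi*(d/2)^2 = pi*(11/2)^2 = 95.0332 mm^2
E = 0.5*m*v^2 = 0.5*0.025*544^2 = 3699.2 J
depth = E/(sigma*A) = 3699.2 J / (360 MPa * 95.0332 mm^2) = 3699.2/(360 * 95.0332) m = 0.108126 m ≈ 108.1 mm

108.1 mm


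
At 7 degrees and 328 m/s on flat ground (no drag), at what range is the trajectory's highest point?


R = v0^2*sin(2*theta)/g = 328^2*sin(2*7°)/9.81 = 2653.1 m
apex_dist = R/2 = 2653.1/2 = 1327 m

1327 m


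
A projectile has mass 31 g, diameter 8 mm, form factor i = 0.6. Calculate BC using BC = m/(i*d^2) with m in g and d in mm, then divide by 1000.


BC = m/(i*d^2*1000) = 31/(0.6 * 8^2 * 1000) = 0.0008073

0.0008073


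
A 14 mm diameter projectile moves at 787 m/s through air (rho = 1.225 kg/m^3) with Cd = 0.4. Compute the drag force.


A = pi*(d/2)^2 = pi*(14/2000)^2 = 1.53938e-04 m^2
Fd = 0.5*Cd*rho*A*v^2 = 0.5*0.4*1.225*1.53938e-04*787^2 = 23.36 N

23.36 N


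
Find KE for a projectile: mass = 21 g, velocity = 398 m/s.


E = 0.5*m*v^2 = 0.5*0.021*398^2 = 1663 J

1663 J


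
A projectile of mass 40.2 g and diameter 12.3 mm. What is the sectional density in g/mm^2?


SD = m/d^2 = 40.2/12.3^2 = 0.2657 g/mm^2

0.2657 g/mm^2


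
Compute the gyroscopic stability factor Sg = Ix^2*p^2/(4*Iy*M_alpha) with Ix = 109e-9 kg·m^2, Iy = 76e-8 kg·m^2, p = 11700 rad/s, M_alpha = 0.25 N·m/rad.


Sg = Ix^2 * p^2 / (4 * Iy * M_alpha) = (109e-9)^2 * 11700^2 / (4 * 76e-8 * 0.25) = 2.14

2.14


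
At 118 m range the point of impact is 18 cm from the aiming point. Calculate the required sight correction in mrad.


1 mrad subtends 1 cm per 10 m of range, so adj = error_cm / (dist_m / 10) = 18 / (118/10) = 1.525 mrad

1.525 mrad


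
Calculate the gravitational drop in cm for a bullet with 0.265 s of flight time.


drop = 0.5*g*t^2 = 0.5*9.81*0.265^2 = 0.344454 m ≈ 34.45 cm

34.45 cm


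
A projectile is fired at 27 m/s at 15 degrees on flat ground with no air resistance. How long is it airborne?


T = 2*v0*sin(theta)/g = 2*27*sin(15°)/9.81 = 1.425 s

1.425 s


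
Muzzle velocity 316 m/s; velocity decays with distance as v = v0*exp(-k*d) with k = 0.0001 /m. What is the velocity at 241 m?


v = v0*exp(-k*d) = 316*exp(-0.0001*241) = 308.5 m/s

308.5 m/s


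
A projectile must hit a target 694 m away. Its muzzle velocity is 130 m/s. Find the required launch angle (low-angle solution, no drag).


sin(2*theta) = R*g/v0^2 = 694*9.81/130^2 = 0.402849, theta = arcsin(0.402849)/2 = 11.88°

11.88 degrees


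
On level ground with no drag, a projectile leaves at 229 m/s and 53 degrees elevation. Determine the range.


R = v0^2 * sin(2*theta) / g = 229^2 * sin(2*53°) / 9.81 = 5139 m

5139 m


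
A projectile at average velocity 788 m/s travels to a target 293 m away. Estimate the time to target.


t = d/v = 293/788 = 0.3718 s

0.3718 s


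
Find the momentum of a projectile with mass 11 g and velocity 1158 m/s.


p = m*v = 0.011*1158 = 12.74 kg·m/s

12.74 kg·m/s


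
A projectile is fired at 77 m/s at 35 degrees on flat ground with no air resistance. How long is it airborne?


T = 2*v0*sin(theta)/g = 2*77*sin(35°)/9.81 = 9.004 s

9.004 s


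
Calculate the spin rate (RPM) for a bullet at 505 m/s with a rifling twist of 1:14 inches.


twist_m = 14*0.0254 = 0.3556 m
spin = v/twist = 505/0.3556 = 1420.135 rev/s
RPM = spin*60 = 1420.135*60 ≈ 85208 RPM

85208 RPM


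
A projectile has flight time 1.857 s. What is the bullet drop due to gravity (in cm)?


drop = 0.5*g*t^2 = 0.5*9.81*1.857^2 = 16.9146 m ≈ 1691 cm

1691 cm


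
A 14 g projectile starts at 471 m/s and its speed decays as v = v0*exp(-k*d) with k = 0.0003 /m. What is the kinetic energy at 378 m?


v = v0*exp(-k*d) = 471*exp(-0.0003*378) = 420.506 m/s
E = 0.5*m*v^2 = 0.5*0.014*420.506^2 = 1238 J

1238 J


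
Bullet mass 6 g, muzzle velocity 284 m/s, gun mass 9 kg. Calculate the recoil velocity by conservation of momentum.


v_recoil = m_p * v_p / m_gun = 0.006 * 284 / 9 = 0.1893 m/s

0.1893 m/s


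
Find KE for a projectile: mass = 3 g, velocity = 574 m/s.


E = 0.5*m*v^2 = 0.5*0.003*574^2 = 494.2 J

494.2 J


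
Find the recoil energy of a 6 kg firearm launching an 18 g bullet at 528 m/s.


v_r = m_p*v_p/m_gun = 0.018*528/6 = 1.584 m/s, E_r = 0.5*m_gun*v_r^2 = 0.5*6*1.584^2 = 7.527 J

7.527 J


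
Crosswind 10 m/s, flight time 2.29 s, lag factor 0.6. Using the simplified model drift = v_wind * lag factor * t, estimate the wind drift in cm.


drift = v_wind * lag * t = 10 * 0.6 * 2.29 = 13.74 m ≈ 1374 cm

1374 cm


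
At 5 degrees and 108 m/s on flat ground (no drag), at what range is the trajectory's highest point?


R = v0^2*sin(2*theta)/g = 108^2*sin(2*5°)/9.81 = 206.466 m
apex_dist = R/2 = 206.466/2 = 103.2 m

103.2 m


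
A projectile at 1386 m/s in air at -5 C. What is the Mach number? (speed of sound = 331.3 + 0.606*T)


a = 331.3 + 0.606*(-5) = 328.27 m/s
M = v/a = 1386/328.27 = 4.222

4.222


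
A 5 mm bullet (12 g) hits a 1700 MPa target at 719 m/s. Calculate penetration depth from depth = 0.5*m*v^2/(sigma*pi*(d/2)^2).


A = pi*(d/2)^2 = pi*(5/2)^2 = 19.635 mm^2
E = 0.5*m*v^2 = 0.5*0.012*719^2 = 3101.77 J
depth = E/(sigma*A) = 3101.77 J / (1700 MPa * 19.635 mm^2) = 3101.77/(1700 * 19.635) m = 0.0929245 m ≈ 92.92 mm

92.92 mm


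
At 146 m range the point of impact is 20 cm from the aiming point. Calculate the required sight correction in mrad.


1 mrad subtends 1 cm per 10 m of range, so adj = error_cm / (dist_m / 10) = 20 / (146/10) = 1.37 mrad

1.37 mrad


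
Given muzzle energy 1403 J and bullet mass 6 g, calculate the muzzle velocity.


v = sqrt(2*E/m) = sqrt(2*1403/0.006) = 683.9 m/s

683.9 m/s


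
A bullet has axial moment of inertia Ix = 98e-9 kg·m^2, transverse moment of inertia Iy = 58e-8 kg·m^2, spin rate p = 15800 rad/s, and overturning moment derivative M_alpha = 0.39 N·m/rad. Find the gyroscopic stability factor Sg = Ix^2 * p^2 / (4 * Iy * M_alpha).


Sg = Ix^2 * p^2 / (4 * Iy * M_alpha) = (98e-9)^2 * 15800^2 / (4 * 58e-8 * 0.39) = 2.65

2.65


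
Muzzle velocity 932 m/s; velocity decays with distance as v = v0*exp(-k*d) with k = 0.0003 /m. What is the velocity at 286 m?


v = v0*exp(-k*d) = 932*exp(-0.0003*286) = 855.4 m/s

855.4 m/s


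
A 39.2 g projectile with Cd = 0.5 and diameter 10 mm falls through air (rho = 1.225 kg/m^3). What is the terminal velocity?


A = pi*(d/2)^2 = pi*(10/2000)^2 = 7.85398e-05 m^2
vt = sqrt(2mg/(Cd*rho*A)) = sqrt(2*0.0392*9.81/(0.5 * 1.225 * 7.85398e-05)) = 126.4 m/s

126.4 m/s


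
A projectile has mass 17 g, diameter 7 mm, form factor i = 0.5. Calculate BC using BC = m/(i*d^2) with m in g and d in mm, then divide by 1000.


BC = m/(i*d^2*1000) = 17/(0.5 * 7^2 * 1000) = 0.0006939

0.0006939


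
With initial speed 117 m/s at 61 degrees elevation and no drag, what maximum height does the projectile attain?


H = (v0*sin(theta))^2 / (2g) = (117*sin(61°))^2 / (2*9.81) = 533.7 m

533.7 m


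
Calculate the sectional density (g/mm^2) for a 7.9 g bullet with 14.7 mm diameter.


SD = m/d^2 = 7.9/14.7^2 = 0.03656 g/mm^2

0.03656 g/mm^2


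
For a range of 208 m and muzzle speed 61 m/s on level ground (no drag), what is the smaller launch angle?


sin(2*theta) = R*g/v0^2 = 208*9.81/61^2 = 0.548369, theta = arcsin(0.548369)/2 = 16.63°

16.63 degrees


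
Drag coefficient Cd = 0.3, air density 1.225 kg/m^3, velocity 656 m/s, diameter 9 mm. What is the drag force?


A = pi*(d/2)^2 = pi*(9/2000)^2 = 6.36173e-05 m^2
Fd = 0.5*Cd*rho*A*v^2 = 0.5*0.3*1.225*6.36173e-05*656^2 = 5.03 N

5.03 N


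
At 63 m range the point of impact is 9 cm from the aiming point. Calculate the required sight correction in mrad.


1 mrad subtends 1 cm per 10 m of range, so adj = error_cm / (dist_m / 10) = 9 / (63/10) = 1.429 mrad

1.429 mrad


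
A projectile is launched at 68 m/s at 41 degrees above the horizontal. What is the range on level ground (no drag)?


R = v0^2 * sin(2*theta) / g = 68^2 * sin(2*41°) / 9.81 = 466.8 m

466.8 m


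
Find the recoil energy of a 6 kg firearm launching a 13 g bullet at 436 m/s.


v_r = m_p*v_p/m_gun = 0.013*436/6 = 0.944667 m/s, E_r = 0.5*m_gun*v_r^2 = 0.5*6*0.944667^2 = 2.677 J

2.677 J


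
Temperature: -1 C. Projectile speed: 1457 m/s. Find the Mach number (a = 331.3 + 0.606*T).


a = 331.3 + 0.606*(-1) = 330.694 m/s
M = v/a = 1457/330.694 = 4.406

4.406


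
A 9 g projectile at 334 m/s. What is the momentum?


p = m*v = 0.009*334 = 3.006 kg·m/s

3.006 kg·m/s


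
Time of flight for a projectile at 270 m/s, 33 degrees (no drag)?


T = 2*v0*sin(theta)/g = 2*270*sin(33°)/9.81 = 29.98 s

29.98 s


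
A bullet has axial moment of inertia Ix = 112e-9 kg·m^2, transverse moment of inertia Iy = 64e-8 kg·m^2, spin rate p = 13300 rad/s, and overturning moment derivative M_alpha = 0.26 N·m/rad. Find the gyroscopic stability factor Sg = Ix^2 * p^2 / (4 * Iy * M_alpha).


Sg = Ix^2 * p^2 / (4 * Iy * M_alpha) = (112e-9)^2 * 13300^2 / (4 * 64e-8 * 0.26) = 3.334

3.334


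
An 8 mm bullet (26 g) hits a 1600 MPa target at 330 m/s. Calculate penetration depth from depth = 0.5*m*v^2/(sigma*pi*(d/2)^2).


A = pi*(d/2)^2 = pi*(8/2)^2 = 50.2655 mm^2
E = 0.5*m*v^2 = 0.5*0.026*330^2 = 1415.7 J
depth = E/(sigma*A) = 1415.7 J / (1600 MPa * 50.2655 mm^2) = 1415.7/(1600 * 50.2655) m = 0.0176028 m ≈ 17.6 mm

17.6 mm


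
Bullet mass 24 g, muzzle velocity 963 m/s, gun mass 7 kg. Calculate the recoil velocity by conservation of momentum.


v_recoil = m_p * v_p / m_gun = 0.024 * 963 / 7 = 3.302 m/s

3.302 m/s


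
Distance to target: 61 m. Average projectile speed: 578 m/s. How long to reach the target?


t = d/v = 61/578 = 0.1055 s

0.1055 s


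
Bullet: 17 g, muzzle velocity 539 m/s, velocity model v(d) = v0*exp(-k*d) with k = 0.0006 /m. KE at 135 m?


v = v0*exp(-k*d) = 539*exp(-0.0006*135) = 497.062 m/s
E = 0.5*m*v^2 = 0.5*0.017*497.062^2 = 2100 J

2100 J


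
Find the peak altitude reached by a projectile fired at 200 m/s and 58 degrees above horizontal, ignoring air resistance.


H = (v0*sin(theta))^2 / (2g) = (200*sin(58°))^2 / (2*9.81) = 1466 m

1466 m


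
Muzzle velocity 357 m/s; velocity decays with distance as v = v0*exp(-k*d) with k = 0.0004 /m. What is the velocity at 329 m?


v = v0*exp(-k*d) = 357*exp(-0.0004*329) = 313 m/s

313 m/s


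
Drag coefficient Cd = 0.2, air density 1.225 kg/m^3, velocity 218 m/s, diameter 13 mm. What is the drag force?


A = pi*(d/2)^2 = pi*(13/2000)^2 = 1.32732e-04 m^2
Fd = 0.5*Cd*rho*A*v^2 = 0.5*0.2*1.225*1.32732e-04*218^2 = 0.7727 N

0.7727 N


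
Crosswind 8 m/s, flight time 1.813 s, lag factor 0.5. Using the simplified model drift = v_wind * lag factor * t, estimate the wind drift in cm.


drift = v_wind * lag * t = 8 * 0.5 * 1.813 = 7.252 m ≈ 725.2 cm

725.2 cm


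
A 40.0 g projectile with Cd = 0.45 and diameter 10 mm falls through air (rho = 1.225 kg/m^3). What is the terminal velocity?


A = pi*(d/2)^2 = pi*(10/2000)^2 = 7.85398e-05 m^2
vt = sqrt(2mg/(Cd*rho*A)) = sqrt(2*0.04*9.81/(0.45 * 1.225 * 7.85398e-05)) = 134.6 m/s

134.6 m/s


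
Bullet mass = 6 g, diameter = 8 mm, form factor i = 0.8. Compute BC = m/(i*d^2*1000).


BC = m/(i*d^2*1000) = 6/(0.8 * 8^2 * 1000) = 0.0001172

0.0001172


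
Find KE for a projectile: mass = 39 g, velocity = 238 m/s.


E = 0.5*m*v^2 = 0.5*0.039*238^2 = 1105 J

1105 J


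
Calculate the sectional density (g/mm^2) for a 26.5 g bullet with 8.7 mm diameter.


SD = m/d^2 = 26.5/8.7^2 = 0.3501 g/mm^2

0.3501 g/mm^2


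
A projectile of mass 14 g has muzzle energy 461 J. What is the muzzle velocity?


v = sqrt(2*E/m) = sqrt(2*461/0.014) = 256.6 m/s

256.6 m/s


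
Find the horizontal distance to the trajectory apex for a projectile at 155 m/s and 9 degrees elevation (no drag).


R = v0^2*sin(2*theta)/g = 155^2*sin(2*9°)/9.81 = 756.792 m
apex_dist = R/2 = 756.792/2 = 378.4 m

378.4 m


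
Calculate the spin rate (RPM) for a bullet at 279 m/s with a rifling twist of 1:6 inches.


twist_m = 6*0.0254 = 0.1524 m
spin = v/twist = 279/0.1524 = 1830.709 rev/s
RPM = spin*60 = 1830.709*60 ≈ 109843 RPM

109843 RPM


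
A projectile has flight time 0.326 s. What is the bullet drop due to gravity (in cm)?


drop = 0.5*g*t^2 = 0.5*9.81*0.326^2 = 0.521284 m ≈ 52.13 cm

52.13 cm


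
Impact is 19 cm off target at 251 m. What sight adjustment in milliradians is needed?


1 mrad subtends 1 cm per 10 m of range, so adj = error_cm / (dist_m / 10) = 19 / (251/10) = 0.757 mrad

0.757 mrad


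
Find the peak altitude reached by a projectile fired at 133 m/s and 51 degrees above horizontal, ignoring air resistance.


H = (v0*sin(theta))^2 / (2g) = (133*sin(51°))^2 / (2*9.81) = 544.5 m

544.5 m


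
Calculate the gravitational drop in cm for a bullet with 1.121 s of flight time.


drop = 0.5*g*t^2 = 0.5*9.81*1.121^2 = 6.16382 m ≈ 616.4 cm

616.4 cm


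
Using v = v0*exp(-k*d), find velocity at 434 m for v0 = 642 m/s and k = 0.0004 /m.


v = v0*exp(-k*d) = 642*exp(-0.0004*434) = 539.7 m/s

539.7 m/s


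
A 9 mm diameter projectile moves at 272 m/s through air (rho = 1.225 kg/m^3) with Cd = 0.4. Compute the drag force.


A = pi*(d/2)^2 = pi*(9/2000)^2 = 6.36173e-05 m^2
Fd = 0.5*Cd*rho*A*v^2 = 0.5*0.4*1.225*6.36173e-05*272^2 = 1.153 N

1.153 N


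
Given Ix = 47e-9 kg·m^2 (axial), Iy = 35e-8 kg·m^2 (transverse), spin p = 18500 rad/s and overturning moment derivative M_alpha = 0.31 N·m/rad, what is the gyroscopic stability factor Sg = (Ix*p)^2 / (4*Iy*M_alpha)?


Sg = Ix^2 * p^2 / (4 * Iy * M_alpha) = (47e-9)^2 * 18500^2 / (4 * 35e-8 * 0.31) = 1.742

1.742


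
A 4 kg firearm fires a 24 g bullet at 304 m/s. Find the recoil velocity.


v_recoil = m_p * v_p / m_gun = 0.024 * 304 / 4 = 1.824 m/s

1.824 m/s


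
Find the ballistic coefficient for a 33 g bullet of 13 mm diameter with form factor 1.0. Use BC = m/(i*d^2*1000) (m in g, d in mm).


BC = m/(i*d^2*1000) = 33/(1.0 * 13^2 * 1000) = 0.0001953

0.0001953


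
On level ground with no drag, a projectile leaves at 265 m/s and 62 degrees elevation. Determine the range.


R = v0^2 * sin(2*theta) / g = 265^2 * sin(2*62°) / 9.81 = 5935 m

5935 m


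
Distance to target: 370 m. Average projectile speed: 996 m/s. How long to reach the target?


t = d/v = 370/996 = 0.3715 s

0.3715 s


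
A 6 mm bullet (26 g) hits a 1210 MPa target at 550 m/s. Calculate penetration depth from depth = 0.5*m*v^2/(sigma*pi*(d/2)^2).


A = pi*(d/2)^2 = pi*(6/2)^2 = 28.2743 mm^2
E = 0.5*m*v^2 = 0.5*0.026*550^2 = 3932.5 J
depth = E/(sigma*A) = 3932.5 J / (1210 MPa * 28.2743 mm^2) = 3932.5/(1210 * 28.2743) m = 0.114945 m ≈ 114.9 mm

114.9 mm


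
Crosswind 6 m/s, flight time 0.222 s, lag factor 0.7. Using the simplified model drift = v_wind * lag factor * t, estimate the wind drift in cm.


drift = v_wind * lag * t = 6 * 0.7 * 0.222 = 0.9324 m ≈ 93.24 cm

93.24 cm


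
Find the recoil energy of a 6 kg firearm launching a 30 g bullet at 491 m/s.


v_r = m_p*v_p/m_gun = 0.03*491/6 = 2.455 m/s, E_r = 0.5*m_gun*v_r^2 = 0.5*6*2.455^2 = 18.08 J

18.08 J


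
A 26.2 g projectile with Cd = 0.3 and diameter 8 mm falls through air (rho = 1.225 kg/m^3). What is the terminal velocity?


A = pi*(d/2)^2 = pi*(8/2000)^2 = 5.02655e-05 m^2
vt = sqrt(2mg/(Cd*rho*A)) = sqrt(2*0.0262*9.81/(0.3 * 1.225 * 5.02655e-05)) = 166.8 m/s

166.8 m/s


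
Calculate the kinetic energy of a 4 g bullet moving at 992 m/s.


E = 0.5*m*v^2 = 0.5*0.004*992^2 = 1968 J

1968 J


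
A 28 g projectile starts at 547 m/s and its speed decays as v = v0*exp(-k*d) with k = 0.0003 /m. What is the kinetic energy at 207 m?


v = v0*exp(-k*d) = 547*exp(-0.0003*207) = 514.065 m/s
E = 0.5*m*v^2 = 0.5*0.028*514.065^2 = 3700 J

3700 J


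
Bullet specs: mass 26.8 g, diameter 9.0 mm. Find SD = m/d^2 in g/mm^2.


SD = m/d^2 = 26.8/9.0^2 = 0.3309 g/mm^2

0.3309 g/mm^2


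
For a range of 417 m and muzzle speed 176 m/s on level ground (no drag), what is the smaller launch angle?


sin(2*theta) = R*g/v0^2 = 417*9.81/176^2 = 0.132063, theta = arcsin(0.132063)/2 = 3.794°

3.794 degrees


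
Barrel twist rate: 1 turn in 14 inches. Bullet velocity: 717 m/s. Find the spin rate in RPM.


twist_m = 14*0.0254 = 0.3556 m
spin = v/twist = 717/0.3556 = 2016.31 rev/s
RPM = spin*60 = 2016.31*60 ≈ 120979 RPM

120979 RPM


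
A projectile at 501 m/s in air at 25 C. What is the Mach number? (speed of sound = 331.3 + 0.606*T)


a = 331.3 + 0.606*(25) = 346.45 m/s
M = v/a = 501/346.45 = 1.446

1.446


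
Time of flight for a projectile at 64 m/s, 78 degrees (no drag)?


T = 2*v0*sin(theta)/g = 2*64*sin(78°)/9.81 = 12.76 s

12.76 s


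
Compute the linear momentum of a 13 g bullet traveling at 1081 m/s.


p = m*v = 0.013*1081 = 14.05 kg·m/s

14.05 kg·m/s
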